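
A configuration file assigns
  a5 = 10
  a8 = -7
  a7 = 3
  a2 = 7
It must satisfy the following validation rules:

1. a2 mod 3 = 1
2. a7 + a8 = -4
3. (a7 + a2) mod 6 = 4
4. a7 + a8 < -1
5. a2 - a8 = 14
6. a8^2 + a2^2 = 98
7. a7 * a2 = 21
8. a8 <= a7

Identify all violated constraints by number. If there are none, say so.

1. 7 mod 3 = 1  ✔
2. a7 + a8 = 3 + (-7) = -4  ✔
3. a7 + a2 = 10; 10 mod 6 = 4  ✔
4. a7 + a8 = 3 + (-7) = -4; -4 < -1  ✔
5. a2 - a8 = 7 - (-7) = 14  ✔
6. a8^2 + a2^2 = (-7)^2 + 7^2 = 49 + 49 = 98  ✔
7. a7 * a2 = 3 * 7 = 21  ✔
8. a8 = -7, a7 = 3; -7 ≤ 3  ✔

Yes — all constraints hold.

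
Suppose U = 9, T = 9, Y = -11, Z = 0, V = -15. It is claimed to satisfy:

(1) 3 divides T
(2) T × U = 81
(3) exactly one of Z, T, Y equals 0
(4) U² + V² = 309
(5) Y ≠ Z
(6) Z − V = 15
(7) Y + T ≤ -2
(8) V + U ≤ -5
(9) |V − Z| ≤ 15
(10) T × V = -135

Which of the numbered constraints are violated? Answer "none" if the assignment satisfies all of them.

Violated: 4.

(1) 9 / 3 = 3, so 3 divides 9 — satisfied.
(2) T × U = 9 × 9 = 81 — satisfied.
(3) Z=0, T=9, Y=-11; 1 of them equals 0 — satisfied.
(4) U² + V² = 9² + (-15)² = 81 + 225 = 306, not 309 — violated.
(5) Y = -11, Z = 0; distinct — satisfied.
(6) Z − V = 0 − (-15) = 15 — satisfied.
(7) Y + T = -11 + 9 = -2; -2 ≤ -2 — satisfied.
(8) V + U = -15 + 9 = -6; -6 ≤ -5 — satisfied.
(9) |-15 − 0| = 15; 15 ≤ 15 — satisfied.
(10) T × V = 9 × (-15) = -135 — satisfied.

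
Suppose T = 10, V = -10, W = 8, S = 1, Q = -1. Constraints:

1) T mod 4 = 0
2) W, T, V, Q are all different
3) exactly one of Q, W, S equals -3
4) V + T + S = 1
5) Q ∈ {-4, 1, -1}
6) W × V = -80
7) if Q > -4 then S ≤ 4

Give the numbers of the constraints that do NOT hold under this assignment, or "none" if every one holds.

Constraints 1, 3 are violated.

1) 10 mod 4 = 2, not 0  FAIL
2) values 8, 10, -10, -1 are pairwise distinct  OK
3) Q=-1, W=8, S=1; 0 of them equal -3, not exactly one  FAIL
4) V + T + S = -10 + 10 + 1 = 1  OK
5) Q = -1 is in {-4, 1, -1}  OK
6) W × V = 8 × (-10) = -80  OK
7) Q = -1 > -4, so we need S ≤ 4; S = 1 ≤ 4  OK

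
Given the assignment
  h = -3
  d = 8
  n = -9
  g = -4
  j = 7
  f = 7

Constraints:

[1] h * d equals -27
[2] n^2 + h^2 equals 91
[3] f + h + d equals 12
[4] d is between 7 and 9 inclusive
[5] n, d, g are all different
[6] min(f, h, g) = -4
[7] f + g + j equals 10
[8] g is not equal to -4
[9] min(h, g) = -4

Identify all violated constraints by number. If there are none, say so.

[1] h * d = -3 * 8 = -24, not -27  fails
[2] n^2 + h^2 = (-9)^2 + (-3)^2 = 81 + 9 = 90, not 91  fails
[3] f + h + d = 7 + (-3) + 8 = 12  holds
[4] d = 8 lies in [7, 9]  holds
[5] values -9, 8, -4 are pairwise distinct  holds
[6] min(7, -3, -4) = -4  holds
[7] f + g + j = 7 + (-4) + 7 = 10  holds
[8] g = -4, but -4 is required to differ  fails
[9] min(-3, -4) = -4  holds

The assignment fails constraints 1, 2, and 8.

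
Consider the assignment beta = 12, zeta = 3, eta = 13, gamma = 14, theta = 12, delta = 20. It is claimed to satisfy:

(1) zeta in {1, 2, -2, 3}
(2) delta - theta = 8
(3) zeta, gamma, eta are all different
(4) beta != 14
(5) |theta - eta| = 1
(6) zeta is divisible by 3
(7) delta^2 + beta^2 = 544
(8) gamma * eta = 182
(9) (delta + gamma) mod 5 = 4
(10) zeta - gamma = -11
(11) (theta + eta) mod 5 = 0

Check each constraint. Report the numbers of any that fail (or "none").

(1) zeta = 3 is in {1, 2, -2, 3}  yes
(2) delta - theta = 20 - 12 = 8  yes
(3) values 3, 14, 13 are pairwise distinct  yes
(4) beta = 12, and 12 ≠ 14  yes
(5) |12 - 13| = 1  yes
(6) 3 / 3 = 1, so 3 divides 3  yes
(7) delta^2 + beta^2 = 20^2 + 12^2 = 400 + 144 = 544  yes
(8) gamma * eta = 14 * 13 = 182  yes
(9) delta + gamma = 34; 34 mod 5 = 4  yes
(10) zeta - gamma = 3 - 14 = -11  yes
(11) theta + eta = 25; 25 mod 5 = 0  yes

Yes — all constraints hold.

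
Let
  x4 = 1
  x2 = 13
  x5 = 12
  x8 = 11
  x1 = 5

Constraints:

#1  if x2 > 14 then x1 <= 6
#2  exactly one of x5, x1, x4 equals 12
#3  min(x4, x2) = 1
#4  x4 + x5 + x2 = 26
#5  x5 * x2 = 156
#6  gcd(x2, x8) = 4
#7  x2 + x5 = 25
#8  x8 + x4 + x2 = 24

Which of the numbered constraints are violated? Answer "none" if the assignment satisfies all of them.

The assignment fails constraints 6 and 8.

#1 x2 = 13, not > 14; antecedent false, conditional vacuously true — holds.
#2 x5=12, x1=5, x4=1; 1 of them equals 12 — holds.
#3 min(1, 13) = 1 — holds.
#4 x4 + x5 + x2 = 1 + 12 + 13 = 26 — holds.
#5 x5 * x2 = 12 * 13 = 156 — holds.
#6 gcd(13, 11) = 1, not 4 — does not hold.
#7 x2 + x5 = 13 + 12 = 25 — holds.
#8 x8 + x4 + x2 = 11 + 1 + 13 = 25, not 24 — does not hold.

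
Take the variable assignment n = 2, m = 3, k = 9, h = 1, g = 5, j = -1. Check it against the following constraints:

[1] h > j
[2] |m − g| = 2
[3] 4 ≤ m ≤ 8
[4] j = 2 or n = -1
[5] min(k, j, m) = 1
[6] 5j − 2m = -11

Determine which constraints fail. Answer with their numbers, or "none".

Violated: 3, 4, 5.

[1] h = 1, j = -1; 1 > -1  true
[2] |3 − 5| = 2  true
[3] m = 3 is outside [4, 8]  false
[4] j = -1 ≠ 2 and n = 2 ≠ -1; both disjuncts false  false
[5] min(9, -1, 3) = -1, not 1  false
[6] 5j − 2m = 5(-1) − 2(3) = -11  true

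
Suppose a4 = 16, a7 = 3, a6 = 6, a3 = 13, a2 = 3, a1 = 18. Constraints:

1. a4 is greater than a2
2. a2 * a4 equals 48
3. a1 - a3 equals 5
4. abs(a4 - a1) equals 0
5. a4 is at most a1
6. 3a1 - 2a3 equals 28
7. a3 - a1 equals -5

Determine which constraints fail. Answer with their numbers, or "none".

1. a4 = 16, a2 = 3; 16 > 3 — holds.
2. a2 * a4 = 3 * 16 = 48 — holds.
3. a1 - a3 = 18 - 13 = 5 — holds.
4. abs(16 - 18) = 2, not 0 — fails.
5. a4 = 16, a1 = 18; 16 ≤ 18 — holds.
6. 3a1 - 2a3 = 3(18) - 2(13) = 28 — holds.
7. a3 - a1 = 13 - 18 = -5 — holds.

Constraint 4 does not hold.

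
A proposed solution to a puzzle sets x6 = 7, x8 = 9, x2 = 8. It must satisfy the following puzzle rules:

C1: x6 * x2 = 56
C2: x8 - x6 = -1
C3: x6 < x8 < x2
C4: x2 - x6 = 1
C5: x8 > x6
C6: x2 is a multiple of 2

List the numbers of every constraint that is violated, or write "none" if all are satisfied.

The assignment fails constraints 2, 3.

C1: x6 * x2 = 7 * 8 = 56  ✔
C2: x8 - x6 = 9 - 7 = 2, not -1  ✘
C3: values 7, 9, 8; x8 = 9 is not < x2 = 8  ✘
C4: x2 - x6 = 8 - 7 = 1  ✔
C5: x8 = 9, x6 = 7; 9 > 7  ✔
C6: 8 / 2 = 4, so 2 divides 8  ✔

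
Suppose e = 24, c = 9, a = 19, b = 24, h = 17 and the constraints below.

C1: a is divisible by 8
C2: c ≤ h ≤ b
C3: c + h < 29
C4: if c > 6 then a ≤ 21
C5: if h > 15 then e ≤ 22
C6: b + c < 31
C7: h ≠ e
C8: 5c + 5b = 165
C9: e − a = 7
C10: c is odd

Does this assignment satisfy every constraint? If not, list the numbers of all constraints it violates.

Constraints 1, 5, 6, 9 are violated.

C1: 19 = 8×2 + 3, so 8 does not divide 19 — violated.
C2: values 9 ≤ 17 ≤ 24 — satisfied.
C3: c + h = 9 + 17 = 26; 26 < 29 — satisfied.
C4: c = 9 > 6, so we need a ≤ 21; a = 19 ≤ 21 — satisfied.
C5: h = 17 > 15, so we need e ≤ 22; but e = 24 > 22 — violated.
C6: b + c = 24 + 9 = 33; 33 ≥ 31, bound 31 not met — violated.
C7: h = 17, e = 24; distinct — satisfied.
C8: 5c + 5b = 5(9) + 5(24) = 165 — satisfied.
C9: e − a = 24 − 19 = 5, not 7 — violated.
C10: c = 9 is odd — satisfied.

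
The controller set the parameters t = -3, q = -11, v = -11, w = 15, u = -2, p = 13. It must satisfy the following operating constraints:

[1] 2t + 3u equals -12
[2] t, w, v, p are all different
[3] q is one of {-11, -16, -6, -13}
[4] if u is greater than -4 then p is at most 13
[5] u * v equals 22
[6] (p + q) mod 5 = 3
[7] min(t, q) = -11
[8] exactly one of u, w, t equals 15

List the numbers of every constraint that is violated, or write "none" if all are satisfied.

Violated: 6.

[1] 2t + 3u = 2(-3) + 3(-2) = -12  true
[2] values -3, 15, -11, 13 are pairwise distinct  true
[3] q = -11 is in {-11, -16, -6, -13}  true
[4] u = -2 > -4, so we need p ≤ 13; p = 13 ≤ 13  true
[5] u * v = -2 * (-11) = 22  true
[6] p + q = 2; 2 mod 5 = 2, not 3  false
[7] min(-3, -11) = -11  true
[8] u=-2, w=15, t=-3; 1 of them equals 15  true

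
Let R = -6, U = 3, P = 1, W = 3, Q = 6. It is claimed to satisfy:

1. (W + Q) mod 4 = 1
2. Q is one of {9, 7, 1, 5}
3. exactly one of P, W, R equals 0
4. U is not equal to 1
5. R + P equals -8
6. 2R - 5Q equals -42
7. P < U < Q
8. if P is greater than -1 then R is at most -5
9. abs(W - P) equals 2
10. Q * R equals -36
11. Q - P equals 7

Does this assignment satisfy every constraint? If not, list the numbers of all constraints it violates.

Constraints 2, 3, 5, and 11 are violated.

1. W + Q = 9; 9 mod 4 = 1  ✔
2. Q = 6 is not in {9, 7, 1, 5}  ✘
3. P=1, W=3, R=-6; 0 of them equal 0, not exactly one  ✘
4. U = 3, and 3 ≠ 1  ✔
5. R + P = -6 + 1 = -5, not -8  ✘
6. 2R - 5Q = 2(-6) - 5(6) = -42  ✔
7. values 1 < 3 < 6  ✔
8. P = 1 > -1, so we need R ≤ -5; R = -6 ≤ -5  ✔
9. abs(3 - 1) = 2  ✔
10. Q * R = 6 * (-6) = -36  ✔
11. Q - P = 6 - 1 = 5, not 7  ✘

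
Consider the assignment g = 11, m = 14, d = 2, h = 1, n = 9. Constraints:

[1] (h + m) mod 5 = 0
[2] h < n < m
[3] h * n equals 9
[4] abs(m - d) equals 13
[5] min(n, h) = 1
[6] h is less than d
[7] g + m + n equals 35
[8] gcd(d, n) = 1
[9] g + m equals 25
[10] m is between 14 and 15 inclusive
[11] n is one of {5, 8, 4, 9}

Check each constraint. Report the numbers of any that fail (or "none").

[1] h + m = 15; 15 mod 5 = 0 — OK.
[2] values 1 < 9 < 14 — OK.
[3] h * n = 1 * 9 = 9 — OK.
[4] abs(14 - 2) = 12, not 13 — violated.
[5] min(9, 1) = 1 — OK.
[6] h = 1, d = 2; 1 < 2 — OK.
[7] g + m + n = 11 + 14 + 9 = 34, not 35 — violated.
[8] gcd(2, 9) = 1 — OK.
[9] g + m = 11 + 14 = 25 — OK.
[10] m = 14 lies in [14, 15] — OK.
[11] n = 9 is in {5, 8, 4, 9} — OK.

Constraints 4, 7 are violated.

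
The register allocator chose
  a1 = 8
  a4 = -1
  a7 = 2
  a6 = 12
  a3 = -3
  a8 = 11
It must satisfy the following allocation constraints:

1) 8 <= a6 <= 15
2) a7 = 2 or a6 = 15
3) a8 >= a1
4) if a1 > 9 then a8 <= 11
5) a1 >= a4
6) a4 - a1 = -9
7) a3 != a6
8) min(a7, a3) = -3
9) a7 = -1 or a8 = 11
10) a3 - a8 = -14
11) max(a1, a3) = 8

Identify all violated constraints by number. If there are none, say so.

Yes — all constraints hold.

1) a6 = 12 lies in [8, 15] — holds.
2) a7 = 2 = 2 (first disjunct) — holds.
3) a8 = 11, a1 = 8; 11 ≥ 8 — holds.
4) a1 = 8, not > 9; antecedent false, conditional vacuously true — holds.
5) a1 = 8, a4 = -1; 8 ≥ -1 — holds.
6) a4 - a1 = -1 - 8 = -9 — holds.
7) a3 = -3, a6 = 12; distinct — holds.
8) min(2, -3) = -3 — holds.
9) a7 = 2 ≠ -1, but a8 = 11 = 11 (second disjunct) — holds.
10) a3 - a8 = -3 - 11 = -14 — holds.
11) max(8, -3) = 8 — holds.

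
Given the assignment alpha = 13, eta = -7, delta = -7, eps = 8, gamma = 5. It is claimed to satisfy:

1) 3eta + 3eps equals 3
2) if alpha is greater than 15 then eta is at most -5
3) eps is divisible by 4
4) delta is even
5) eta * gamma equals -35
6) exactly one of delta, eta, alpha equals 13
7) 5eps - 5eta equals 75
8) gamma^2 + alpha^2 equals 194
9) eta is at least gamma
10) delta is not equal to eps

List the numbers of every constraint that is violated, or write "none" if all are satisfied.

1) 3eta + 3eps = 3(-7) + 3(8) = 3 — OK.
2) alpha = 13, not > 15; antecedent false, conditional vacuously true — OK.
3) 8 / 4 = 2, so 4 divides 8 — OK.
4) delta = -7 is odd — violated.
5) eta * gamma = -7 * 5 = -35 — OK.
6) delta=-7, eta=-7, alpha=13; 1 of them equals 13 — OK.
7) 5eps - 5eta = 5(8) - 5(-7) = 75 — OK.
8) gamma^2 + alpha^2 = 5^2 + 13^2 = 25 + 169 = 194 — OK.
9) eta = -7, gamma = 5; -7 < 5 (want ≥) — violated.
10) delta = -7, eps = 8; distinct — OK.

Violated: 4, 9.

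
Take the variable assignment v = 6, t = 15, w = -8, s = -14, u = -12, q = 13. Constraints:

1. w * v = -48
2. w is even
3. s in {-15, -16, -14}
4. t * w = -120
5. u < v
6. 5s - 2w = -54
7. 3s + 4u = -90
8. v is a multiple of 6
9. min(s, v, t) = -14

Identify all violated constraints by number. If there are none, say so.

1. w * v = -8 * 6 = -48 — OK.
2. w = -8 is even — OK.
3. s = -14 is in {-15, -16, -14} — OK.
4. t * w = 15 * (-8) = -120 — OK.
5. u = -12, v = 6; -12 < 6 — OK.
6. 5s - 2w = 5(-14) - 2(-8) = -54 — OK.
7. 3s + 4u = 3(-14) + 4(-12) = -90 — OK.
8. 6 / 6 = 1, so 6 divides 6 — OK.
9. min(-14, 6, 15) = -14 — OK.

All constraints are satisfied.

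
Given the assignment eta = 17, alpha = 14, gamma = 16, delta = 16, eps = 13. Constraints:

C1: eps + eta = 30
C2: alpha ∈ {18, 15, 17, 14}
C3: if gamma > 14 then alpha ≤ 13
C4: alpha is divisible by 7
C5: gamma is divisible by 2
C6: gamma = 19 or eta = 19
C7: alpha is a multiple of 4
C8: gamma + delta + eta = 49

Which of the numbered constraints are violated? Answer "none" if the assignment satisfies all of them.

Violated: 3, 6, and 7.

C1: eps + eta = 13 + 17 = 30 — holds.
C2: alpha = 14 is in {18, 15, 17, 14} — holds.
C3: gamma = 16 > 14, so we need alpha ≤ 13; but alpha = 14 > 13 — does not hold.
C4: 14 / 7 = 2, so 7 divides 14 — holds.
C5: 16 / 2 = 8, so 2 divides 16 — holds.
C6: gamma = 16 ≠ 19 and eta = 17 ≠ 19; both disjuncts false — does not hold.
C7: 14 = 4×3 + 2, so 4 does not divide 14 — does not hold.
C8: gamma + delta + eta = 16 + 16 + 17 = 49 — holds.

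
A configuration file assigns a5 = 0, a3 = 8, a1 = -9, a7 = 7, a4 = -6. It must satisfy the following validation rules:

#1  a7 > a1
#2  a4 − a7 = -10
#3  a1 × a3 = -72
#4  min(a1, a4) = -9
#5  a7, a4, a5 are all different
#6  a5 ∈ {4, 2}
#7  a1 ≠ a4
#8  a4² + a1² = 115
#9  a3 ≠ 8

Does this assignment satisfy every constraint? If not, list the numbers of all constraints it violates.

#1 a7 = 7, a1 = -9; 7 > -9  ✔
#2 a4 − a7 = -6 − 7 = -13, not -10  ✘
#3 a1 × a3 = -9 × 8 = -72  ✔
#4 min(-9, -6) = -9  ✔
#5 values 7, -6, 0 are pairwise distinct  ✔
#6 a5 = 0 is not in {4, 2}  ✘
#7 a1 = -9, a4 = -6; distinct  ✔
#8 a4² + a1² = (-6)² + (-9)² = 36 + 81 = 117, not 115  ✘
#9 a3 = 8, but 8 is required to differ  ✘

Violated: 2, 6, 8, and 9.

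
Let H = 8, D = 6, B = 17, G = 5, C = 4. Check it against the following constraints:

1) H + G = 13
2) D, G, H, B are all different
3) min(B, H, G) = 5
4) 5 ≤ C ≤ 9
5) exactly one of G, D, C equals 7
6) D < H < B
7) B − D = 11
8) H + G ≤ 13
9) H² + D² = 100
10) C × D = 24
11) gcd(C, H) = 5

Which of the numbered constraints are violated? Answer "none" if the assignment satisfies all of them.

No — constraints 4, 5, and 11 are not satisfied.

1) H + G = 8 + 5 = 13  true
2) values 6, 5, 8, 17 are pairwise distinct  true
3) min(17, 8, 5) = 5  true
4) C = 4 is outside [5, 9]  false
5) G=5, D=6, C=4; 0 of them equal 7, not exactly one  false
6) values 6 < 8 < 17  true
7) B − D = 17 − 6 = 11  true
8) H + G = 8 + 5 = 13; 13 ≤ 13  true
9) H² + D² = 8² + 6² = 64 + 36 = 100  true
10) C × D = 4 × 6 = 24  true
11) gcd(4, 8) = 4, not 5  false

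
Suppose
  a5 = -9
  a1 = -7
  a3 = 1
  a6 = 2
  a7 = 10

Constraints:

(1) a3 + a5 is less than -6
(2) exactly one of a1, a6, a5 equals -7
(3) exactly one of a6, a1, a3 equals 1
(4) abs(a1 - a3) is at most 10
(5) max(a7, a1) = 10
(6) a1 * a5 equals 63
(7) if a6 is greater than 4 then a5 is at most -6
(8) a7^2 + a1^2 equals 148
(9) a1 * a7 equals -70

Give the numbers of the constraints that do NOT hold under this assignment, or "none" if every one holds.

The assignment fails constraint 8.

(1) a3 + a5 = 1 + (-9) = -8; -8 < -6  ✓
(2) a1=-7, a6=2, a5=-9; 1 of them equals -7  ✓
(3) a6=2, a1=-7, a3=1; 1 of them equals 1  ✓
(4) abs(-7 - 1) = 8; 8 ≤ 10  ✓
(5) max(10, -7) = 10  ✓
(6) a1 * a5 = -7 * (-9) = 63  ✓
(7) a6 = 2, not > 4; antecedent false, conditional vacuously true  ✓
(8) a7^2 + a1^2 = 10^2 + (-7)^2 = 100 + 49 = 149, not 148  ✗
(9) a1 * a7 = -7 * 10 = -70  ✓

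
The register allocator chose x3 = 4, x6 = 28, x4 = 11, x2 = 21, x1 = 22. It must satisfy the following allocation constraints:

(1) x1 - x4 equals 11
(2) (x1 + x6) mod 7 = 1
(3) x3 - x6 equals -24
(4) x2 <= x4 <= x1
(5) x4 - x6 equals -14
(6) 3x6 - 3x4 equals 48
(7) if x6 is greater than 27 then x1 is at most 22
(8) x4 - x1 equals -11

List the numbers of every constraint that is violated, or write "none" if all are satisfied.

Violated: 4, 5, and 6.

(1) x1 - x4 = 22 - 11 = 11 — holds.
(2) x1 + x6 = 50; 50 mod 7 = 1 — holds.
(3) x3 - x6 = 4 - 28 = -24 — holds.
(4) values 21, 11, 22; x2 = 21 is not <= x4 = 11 — does not hold.
(5) x4 - x6 = 11 - 28 = -17, not -14 — does not hold.
(6) 3x6 - 3x4 = 3(28) - 3(11) = 51, not 48 — does not hold.
(7) x6 = 28 > 27, so we need x1 ≤ 22; x1 = 22 ≤ 22 — holds.
(8) x4 - x1 = 11 - 22 = -11 — holds.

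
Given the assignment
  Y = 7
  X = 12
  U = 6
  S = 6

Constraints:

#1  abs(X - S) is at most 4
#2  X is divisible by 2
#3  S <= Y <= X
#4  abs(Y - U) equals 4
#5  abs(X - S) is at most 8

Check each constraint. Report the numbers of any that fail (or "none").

The assignment fails constraints 1, 4.

#1 abs(12 - 6) = 6; 6 > 4, exceeds bound 4  fails
#2 12 / 2 = 6, so 2 divides 12  holds
#3 values 6 <= 7 <= 12  holds
#4 abs(7 - 6) = 1, not 4  fails
#5 abs(12 - 6) = 6; 6 ≤ 8  holds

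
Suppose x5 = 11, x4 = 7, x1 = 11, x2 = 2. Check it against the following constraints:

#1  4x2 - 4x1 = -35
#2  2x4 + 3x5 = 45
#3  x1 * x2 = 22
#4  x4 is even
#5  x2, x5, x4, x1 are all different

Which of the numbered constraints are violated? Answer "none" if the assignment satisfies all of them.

#1 4x2 - 4x1 = 4(2) - 4(11) = -36, not -35 — violated.
#2 2x4 + 3x5 = 2(7) + 3(11) = 47, not 45 — violated.
#3 x1 * x2 = 11 * 2 = 22 — OK.
#4 x4 = 7 is odd — violated.
#5 x5 = x1 = 11, not all different — violated.

Constraints 1, 2, 4, and 5 are violated.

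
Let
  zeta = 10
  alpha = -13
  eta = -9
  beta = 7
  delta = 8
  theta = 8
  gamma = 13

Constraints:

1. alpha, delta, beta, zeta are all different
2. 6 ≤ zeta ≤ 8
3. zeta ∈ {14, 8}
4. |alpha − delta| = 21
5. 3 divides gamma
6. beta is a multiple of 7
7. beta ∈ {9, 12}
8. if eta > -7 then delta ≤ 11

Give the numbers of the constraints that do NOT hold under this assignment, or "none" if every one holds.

1. values -13, 8, 7, 10 are pairwise distinct  true
2. zeta = 10 is outside [6, 8]  false
3. zeta = 10 is not in {14, 8}  false
4. |-13 − 8| = 21  true
5. 13 = 3×4 + 1, so 3 does not divide 13  false
6. 7 / 7 = 1, so 7 divides 7  true
7. beta = 7 is not in {9, 12}  false
8. eta = -9, not > -7; antecedent false, conditional vacuously true  true

The assignment fails constraints 2, 3, 5, and 7.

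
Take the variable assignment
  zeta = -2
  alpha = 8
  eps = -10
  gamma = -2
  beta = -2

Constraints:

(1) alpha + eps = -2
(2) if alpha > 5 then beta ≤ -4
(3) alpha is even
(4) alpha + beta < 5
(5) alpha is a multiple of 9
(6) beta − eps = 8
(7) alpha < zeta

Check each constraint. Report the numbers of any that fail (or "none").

(1) alpha + eps = 8 + (-10) = -2 — holds.
(2) alpha = 8 > 5, so we need beta ≤ -4; but beta = -2 > -4 — does not hold.
(3) alpha = 8 is even — holds.
(4) alpha + beta = 8 + (-2) = 6; 6 ≥ 5, bound 5 not met — does not hold.
(5) 8 = 9×0 + 8, so 9 does not divide 8 — does not hold.
(6) beta − eps = -2 − (-10) = 8 — holds.
(7) alpha = 8, zeta = -2; 8 ≥ -2 (want <) — does not hold.

Constraints 2, 4, 5, and 7 are violated.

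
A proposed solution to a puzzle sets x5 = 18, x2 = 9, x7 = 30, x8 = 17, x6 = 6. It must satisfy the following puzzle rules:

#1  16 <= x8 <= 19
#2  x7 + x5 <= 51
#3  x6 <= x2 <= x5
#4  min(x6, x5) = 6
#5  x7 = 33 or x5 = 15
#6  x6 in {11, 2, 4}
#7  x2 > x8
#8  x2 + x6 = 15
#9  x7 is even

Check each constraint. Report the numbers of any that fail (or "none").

Violated: 5, 6, and 7.

#1 x8 = 17 lies in [16, 19]  yes
#2 x7 + x5 = 30 + 18 = 48; 48 ≤ 51  yes
#3 values 6 <= 9 <= 18  yes
#4 min(6, 18) = 6  yes
#5 x7 = 30 ≠ 33 and x5 = 18 ≠ 15; both disjuncts false  no
#6 x6 = 6 is not in {11, 2, 4}  no
#7 x2 = 9, x8 = 17; 9 ≤ 17 (want >)  no
#8 x2 + x6 = 9 + 6 = 15  yes
#9 x7 = 30 is even  yes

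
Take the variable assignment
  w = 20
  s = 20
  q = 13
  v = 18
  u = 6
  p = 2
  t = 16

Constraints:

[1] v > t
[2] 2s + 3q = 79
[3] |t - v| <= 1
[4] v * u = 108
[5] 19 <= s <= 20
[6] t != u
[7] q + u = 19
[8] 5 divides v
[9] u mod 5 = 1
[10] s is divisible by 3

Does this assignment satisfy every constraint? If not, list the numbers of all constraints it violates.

[1] v = 18, t = 16; 18 > 16  OK
[2] 2s + 3q = 2(20) + 3(13) = 79  OK
[3] |16 - 18| = 2; 2 > 1, exceeds bound 1  FAIL
[4] v * u = 18 * 6 = 108  OK
[5] s = 20 lies in [19, 20]  OK
[6] t = 16, u = 6; distinct  OK
[7] q + u = 13 + 6 = 19  OK
[8] 18 = 5*3 + 3, so 5 does not divide 18  FAIL
[9] 6 mod 5 = 1  OK
[10] 20 = 3*6 + 2, so 3 does not divide 20  FAIL

No — constraints 3, 8, and 10 are not satisfied.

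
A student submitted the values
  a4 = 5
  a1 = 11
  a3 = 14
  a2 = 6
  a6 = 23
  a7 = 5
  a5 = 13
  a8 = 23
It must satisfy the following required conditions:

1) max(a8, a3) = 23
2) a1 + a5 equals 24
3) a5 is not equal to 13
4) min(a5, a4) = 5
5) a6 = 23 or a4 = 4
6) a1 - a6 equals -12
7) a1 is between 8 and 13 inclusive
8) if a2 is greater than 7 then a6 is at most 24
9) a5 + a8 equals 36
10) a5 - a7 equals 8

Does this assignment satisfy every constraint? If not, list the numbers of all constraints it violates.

Violated: 3.

1) max(23, 14) = 23 — OK.
2) a1 + a5 = 11 + 13 = 24 — OK.
3) a5 = 13, but 13 is required to differ — violated.
4) min(13, 5) = 5 — OK.
5) a6 = 23 = 23 (first disjunct) — OK.
6) a1 - a6 = 11 - 23 = -12 — OK.
7) a1 = 11 lies in [8, 13] — OK.
8) a2 = 6, not > 7; antecedent false, conditional vacuously true — OK.
9) a5 + a8 = 13 + 23 = 36 — OK.
10) a5 - a7 = 13 - 5 = 8 — OK.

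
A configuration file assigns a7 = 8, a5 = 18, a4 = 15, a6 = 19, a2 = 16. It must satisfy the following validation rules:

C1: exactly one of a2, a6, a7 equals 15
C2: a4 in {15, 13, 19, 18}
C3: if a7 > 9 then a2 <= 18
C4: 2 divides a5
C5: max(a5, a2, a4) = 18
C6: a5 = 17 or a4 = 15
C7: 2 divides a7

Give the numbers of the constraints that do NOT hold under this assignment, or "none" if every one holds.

C1: a2=16, a6=19, a7=8; 0 of them equal 15, not exactly one — violated.
C2: a4 = 15 is in {15, 13, 19, 18} — OK.
C3: a7 = 8, not > 9; antecedent false, conditional vacuously true — OK.
C4: 18 / 2 = 9, so 2 divides 18 — OK.
C5: max(18, 16, 15) = 18 — OK.
C6: a5 = 18 ≠ 17, but a4 = 15 = 15 (second disjunct) — OK.
C7: 8 / 2 = 4, so 2 divides 8 — OK.

No — constraint 1 is not satisfied.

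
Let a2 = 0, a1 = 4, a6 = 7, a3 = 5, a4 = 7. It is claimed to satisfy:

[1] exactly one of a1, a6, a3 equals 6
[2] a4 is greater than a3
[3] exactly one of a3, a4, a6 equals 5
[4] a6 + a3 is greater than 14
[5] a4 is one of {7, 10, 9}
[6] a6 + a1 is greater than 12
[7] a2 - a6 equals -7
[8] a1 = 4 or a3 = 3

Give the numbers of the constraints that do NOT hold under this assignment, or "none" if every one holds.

Constraints 1, 4, 6 are violated.

[1] a1=4, a6=7, a3=5; 0 of them equal 6, not exactly one  false
[2] a4 = 7, a3 = 5; 7 > 5  true
[3] a3=5, a4=7, a6=7; 1 of them equals 5  true
[4] a6 + a3 = 7 + 5 = 12; 12 ≤ 14, bound 14 not met  false
[5] a4 = 7 is in {7, 10, 9}  true
[6] a6 + a1 = 7 + 4 = 11; 11 ≤ 12, bound 12 not met  false
[7] a2 - a6 = 0 - 7 = -7  true
[8] a1 = 4 = 4 (first disjunct)  true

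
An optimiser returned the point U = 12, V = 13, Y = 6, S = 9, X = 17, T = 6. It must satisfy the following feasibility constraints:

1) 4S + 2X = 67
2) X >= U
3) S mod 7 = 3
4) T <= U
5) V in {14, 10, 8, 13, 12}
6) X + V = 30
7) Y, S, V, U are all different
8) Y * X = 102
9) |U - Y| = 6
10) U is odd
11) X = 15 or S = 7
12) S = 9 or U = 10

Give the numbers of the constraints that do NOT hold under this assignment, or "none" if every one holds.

1) 4S + 2X = 4(9) + 2(17) = 70, not 67 — violated.
2) X = 17, U = 12; 17 ≥ 12 — OK.
3) 9 mod 7 = 2, not 3 — violated.
4) T = 6, U = 12; 6 ≤ 12 — OK.
5) V = 13 is in {14, 10, 8, 13, 12} — OK.
6) X + V = 17 + 13 = 30 — OK.
7) values 6, 9, 13, 12 are pairwise distinct — OK.
8) Y * X = 6 * 17 = 102 — OK.
9) |12 - 6| = 6 — OK.
10) U = 12 is even — violated.
11) X = 17 ≠ 15 and S = 9 ≠ 7; both disjuncts false — violated.
12) S = 9 = 9 (first disjunct) — OK.

Constraints 1, 3, 10, and 11 do not hold.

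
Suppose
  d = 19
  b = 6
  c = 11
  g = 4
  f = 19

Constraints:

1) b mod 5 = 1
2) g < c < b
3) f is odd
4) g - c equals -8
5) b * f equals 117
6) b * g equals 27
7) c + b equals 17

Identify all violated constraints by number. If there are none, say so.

1) 6 mod 5 = 1  OK
2) values 4, 11, 6; c = 11 is not < b = 6  FAIL
3) f = 19 is odd  OK
4) g - c = 4 - 11 = -7, not -8  FAIL
5) b * f = 6 * 19 = 114, not 117  FAIL
6) b * g = 6 * 4 = 24, not 27  FAIL
7) c + b = 11 + 6 = 17  OK

Constraints 2, 4, 5, 6 do not hold.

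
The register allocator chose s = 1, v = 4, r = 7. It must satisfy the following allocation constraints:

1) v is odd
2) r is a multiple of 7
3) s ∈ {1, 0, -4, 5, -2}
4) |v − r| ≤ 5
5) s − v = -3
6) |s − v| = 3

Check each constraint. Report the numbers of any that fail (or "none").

1) v = 4 is even  no
2) 7 / 7 = 1, so 7 divides 7  yes
3) s = 1 is in {1, 0, -4, 5, -2}  yes
4) |4 − 7| = 3; 3 ≤ 5  yes
5) s − v = 1 − 4 = -3  yes
6) |1 − 4| = 3  yes

Violated: 1.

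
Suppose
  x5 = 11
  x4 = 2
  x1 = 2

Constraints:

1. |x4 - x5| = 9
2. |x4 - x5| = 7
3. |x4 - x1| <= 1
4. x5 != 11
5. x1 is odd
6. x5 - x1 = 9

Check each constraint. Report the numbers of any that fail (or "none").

1. |2 - 11| = 9 — OK.
2. |2 - 11| = 9, not 7 — violated.
3. |2 - 2| = 0; 0 ≤ 1 — OK.
4. x5 = 11, but 11 is required to differ — violated.
5. x1 = 2 is even — violated.
6. x5 - x1 = 11 - 2 = 9 — OK.

The assignment fails constraints 2, 4, 5.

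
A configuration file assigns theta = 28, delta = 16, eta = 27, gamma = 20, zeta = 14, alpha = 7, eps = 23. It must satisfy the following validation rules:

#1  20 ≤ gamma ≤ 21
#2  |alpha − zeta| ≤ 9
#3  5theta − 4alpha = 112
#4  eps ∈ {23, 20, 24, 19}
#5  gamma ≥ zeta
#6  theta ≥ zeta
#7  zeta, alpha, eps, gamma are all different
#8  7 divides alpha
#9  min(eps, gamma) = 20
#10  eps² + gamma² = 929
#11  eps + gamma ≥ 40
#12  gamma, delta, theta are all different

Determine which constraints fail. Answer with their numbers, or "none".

All constraints are satisfied.

#1 gamma = 20 lies in [20, 21]  ✓
#2 |7 − 14| = 7; 7 ≤ 9  ✓
#3 5theta − 4alpha = 5(28) − 4(7) = 112  ✓
#4 eps = 23 is in {23, 20, 24, 19}  ✓
#5 gamma = 20, zeta = 14; 20 ≥ 14  ✓
#6 theta = 28, zeta = 14; 28 ≥ 14  ✓
#7 values 14, 7, 23, 20 are pairwise distinct  ✓
#8 7 / 7 = 1, so 7 divides 7  ✓
#9 min(23, 20) = 20  ✓
#10 eps² + gamma² = 23² + 20² = 529 + 400 = 929  ✓
#11 eps + gamma = 23 + 20 = 43; 43 ≥ 40  ✓
#12 values 20, 16, 28 are pairwise distinct  ✓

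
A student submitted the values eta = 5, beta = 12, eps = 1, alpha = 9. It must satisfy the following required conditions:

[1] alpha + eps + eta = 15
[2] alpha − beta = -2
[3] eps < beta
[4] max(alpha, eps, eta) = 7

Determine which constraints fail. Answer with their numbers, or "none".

[1] alpha + eps + eta = 9 + 1 + 5 = 15  holds
[2] alpha − beta = 9 − 12 = -3, not -2  fails
[3] eps = 1, beta = 12; 1 < 12  holds
[4] max(9, 1, 5) = 9, not 7  fails

The assignment fails constraints 2, 4.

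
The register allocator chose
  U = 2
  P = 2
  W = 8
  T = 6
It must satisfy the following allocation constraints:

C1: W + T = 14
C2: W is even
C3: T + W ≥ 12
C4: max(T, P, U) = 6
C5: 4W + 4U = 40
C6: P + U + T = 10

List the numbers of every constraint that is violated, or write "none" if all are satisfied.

All constraints are satisfied.

C1: W + T = 8 + 6 = 14 — satisfied.
C2: W = 8 is even — satisfied.
C3: T + W = 6 + 8 = 14; 14 ≥ 12 — satisfied.
C4: max(6, 2, 2) = 6 — satisfied.
C5: 4W + 4U = 4(8) + 4(2) = 40 — satisfied.
C6: P + U + T = 2 + 2 + 6 = 10 — satisfied.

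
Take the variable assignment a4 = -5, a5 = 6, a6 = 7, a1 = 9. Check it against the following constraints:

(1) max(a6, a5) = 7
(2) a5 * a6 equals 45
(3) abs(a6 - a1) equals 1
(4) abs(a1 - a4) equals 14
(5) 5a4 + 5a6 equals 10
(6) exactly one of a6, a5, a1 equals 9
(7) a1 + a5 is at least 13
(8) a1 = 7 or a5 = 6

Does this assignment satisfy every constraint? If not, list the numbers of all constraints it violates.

(1) max(7, 6) = 7 — satisfied.
(2) a5 * a6 = 6 * 7 = 42, not 45 — violated.
(3) abs(7 - 9) = 2, not 1 — violated.
(4) abs(9 - (-5)) = 14 — satisfied.
(5) 5a4 + 5a6 = 5(-5) + 5(7) = 10 — satisfied.
(6) a6=7, a5=6, a1=9; 1 of them equals 9 — satisfied.
(7) a1 + a5 = 9 + 6 = 15; 15 ≥ 13 — satisfied.
(8) a1 = 9 ≠ 7, but a5 = 6 = 6 (second disjunct) — satisfied.

Violated: 2 and 3.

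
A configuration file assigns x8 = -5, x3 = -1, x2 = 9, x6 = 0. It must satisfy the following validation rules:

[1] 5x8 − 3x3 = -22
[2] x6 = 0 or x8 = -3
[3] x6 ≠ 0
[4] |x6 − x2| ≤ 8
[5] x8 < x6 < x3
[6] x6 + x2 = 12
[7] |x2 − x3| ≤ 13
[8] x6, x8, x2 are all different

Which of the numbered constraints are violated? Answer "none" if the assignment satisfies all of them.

[1] 5x8 − 3x3 = 5(-5) − 3(-1) = -22  OK
[2] x6 = 0 = 0 (first disjunct)  OK
[3] x6 = 0, but 0 is required to differ  FAIL
[4] |0 − 9| = 9; 9 > 8, exceeds bound 8  FAIL
[5] values -5, 0, -1; x6 = 0 is not < x3 = -1  FAIL
[6] x6 + x2 = 0 + 9 = 9, not 12  FAIL
[7] |9 − (-1)| = 10; 10 ≤ 13  OK
[8] values 0, -5, 9 are pairwise distinct  OK

The assignment fails constraints 3, 4, 5, and 6.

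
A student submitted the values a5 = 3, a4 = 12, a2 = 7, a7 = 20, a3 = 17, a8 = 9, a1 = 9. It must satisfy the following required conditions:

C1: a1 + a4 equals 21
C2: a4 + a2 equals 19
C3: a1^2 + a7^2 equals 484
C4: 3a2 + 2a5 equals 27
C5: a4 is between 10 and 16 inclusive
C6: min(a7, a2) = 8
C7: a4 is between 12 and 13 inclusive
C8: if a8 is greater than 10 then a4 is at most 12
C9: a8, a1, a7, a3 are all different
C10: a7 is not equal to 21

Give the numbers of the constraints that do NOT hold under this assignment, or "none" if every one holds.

C1: a1 + a4 = 9 + 12 = 21 — OK.
C2: a4 + a2 = 12 + 7 = 19 — OK.
C3: a1^2 + a7^2 = 9^2 + 20^2 = 81 + 400 = 481, not 484 — violated.
C4: 3a2 + 2a5 = 3(7) + 2(3) = 27 — OK.
C5: a4 = 12 lies in [10, 16] — OK.
C6: min(20, 7) = 7, not 8 — violated.
C7: a4 = 12 lies in [12, 13] — OK.
C8: a8 = 9, not > 10; antecedent false, conditional vacuously true — OK.
C9: a8 = a1 = 9, not all different — violated.
C10: a7 = 20, and 20 ≠ 21 — OK.

The assignment fails constraints 3, 6, and 9.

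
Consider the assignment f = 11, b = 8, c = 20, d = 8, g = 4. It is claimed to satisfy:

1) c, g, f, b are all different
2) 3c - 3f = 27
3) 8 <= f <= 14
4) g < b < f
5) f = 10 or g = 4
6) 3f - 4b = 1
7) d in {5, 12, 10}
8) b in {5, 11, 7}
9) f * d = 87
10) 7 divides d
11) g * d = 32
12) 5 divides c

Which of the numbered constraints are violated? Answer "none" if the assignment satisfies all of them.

Violated: 7, 8, 9, 10.

1) values 20, 4, 11, 8 are pairwise distinct — OK.
2) 3c - 3f = 3(20) - 3(11) = 27 — OK.
3) f = 11 lies in [8, 14] — OK.
4) values 4 < 8 < 11 — OK.
5) f = 11 ≠ 10, but g = 4 = 4 (second disjunct) — OK.
6) 3f - 4b = 3(11) - 4(8) = 1 — OK.
7) d = 8 is not in {5, 12, 10} — violated.
8) b = 8 is not in {5, 11, 7} — violated.
9) f * d = 11 * 8 = 88, not 87 — violated.
10) 8 = 7*1 + 1, so 7 does not divide 8 — violated.
11) g * d = 4 * 8 = 32 — OK.
12) 20 / 5 = 4, so 5 divides 20 — OK.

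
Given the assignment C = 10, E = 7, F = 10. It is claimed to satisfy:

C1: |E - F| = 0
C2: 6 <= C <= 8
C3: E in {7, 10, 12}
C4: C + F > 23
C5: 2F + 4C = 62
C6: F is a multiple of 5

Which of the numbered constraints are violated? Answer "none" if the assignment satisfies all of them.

C1: |7 - 10| = 3, not 0  FAIL
C2: C = 10 is outside [6, 8]  FAIL
C3: E = 7 is in {7, 10, 12}  OK
C4: C + F = 10 + 10 = 20; 20 ≤ 23, bound 23 not met  FAIL
C5: 2F + 4C = 2(10) + 4(10) = 60, not 62  FAIL
C6: 10 / 5 = 2, so 5 divides 10  OK

No — constraints 1, 2, 4, and 5 are not satisfied.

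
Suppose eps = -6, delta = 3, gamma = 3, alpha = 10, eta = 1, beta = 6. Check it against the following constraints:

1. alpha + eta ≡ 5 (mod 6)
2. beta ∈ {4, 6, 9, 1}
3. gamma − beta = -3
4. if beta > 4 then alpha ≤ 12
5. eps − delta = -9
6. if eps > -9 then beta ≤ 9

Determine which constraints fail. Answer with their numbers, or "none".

None — every constraint holds.

1. alpha + eta = 11; 11 mod 6 = 5 — satisfied.
2. beta = 6 is in {4, 6, 9, 1} — satisfied.
3. gamma − beta = 3 − 6 = -3 — satisfied.
4. beta = 6 > 4, so we need alpha ≤ 12; alpha = 10 ≤ 12 — satisfied.
5. eps − delta = -6 − 3 = -9 — satisfied.
6. eps = -6 > -9, so we need beta ≤ 9; beta = 6 ≤ 9 — satisfied.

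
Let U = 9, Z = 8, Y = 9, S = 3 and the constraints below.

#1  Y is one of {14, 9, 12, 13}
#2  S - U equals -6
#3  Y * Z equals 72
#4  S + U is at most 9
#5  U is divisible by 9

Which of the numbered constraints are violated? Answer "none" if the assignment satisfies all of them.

#1 Y = 9 is in {14, 9, 12, 13} — OK.
#2 S - U = 3 - 9 = -6 — OK.
#3 Y * Z = 9 * 8 = 72 — OK.
#4 S + U = 3 + 9 = 12; 12 > 9, bound 9 not met — violated.
#5 9 / 9 = 1, so 9 divides 9 — OK.

Constraint 4 does not hold.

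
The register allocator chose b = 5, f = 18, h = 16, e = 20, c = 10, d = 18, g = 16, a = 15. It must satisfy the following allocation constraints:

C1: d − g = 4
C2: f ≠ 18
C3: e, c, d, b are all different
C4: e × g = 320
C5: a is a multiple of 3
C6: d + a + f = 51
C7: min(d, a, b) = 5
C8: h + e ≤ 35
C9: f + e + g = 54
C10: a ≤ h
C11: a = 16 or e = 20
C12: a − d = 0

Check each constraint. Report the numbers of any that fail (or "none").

C1: d − g = 18 − 16 = 2, not 4 — does not hold.
C2: f = 18, but 18 is required to differ — does not hold.
C3: values 20, 10, 18, 5 are pairwise distinct — holds.
C4: e × g = 20 × 16 = 320 — holds.
C5: 15 / 3 = 5, so 3 divides 15 — holds.
C6: d + a + f = 18 + 15 + 18 = 51 — holds.
C7: min(18, 15, 5) = 5 — holds.
C8: h + e = 16 + 20 = 36; 36 > 35, bound 35 not met — does not hold.
C9: f + e + g = 18 + 20 + 16 = 54 — holds.
C10: a = 15, h = 16; 15 ≤ 16 — holds.
C11: a = 15 ≠ 16, but e = 20 = 20 (second disjunct) — holds.
C12: a − d = 15 − 18 = -3, not 0 — does not hold.

No — constraints 1, 2, 8, and 12 are not satisfied.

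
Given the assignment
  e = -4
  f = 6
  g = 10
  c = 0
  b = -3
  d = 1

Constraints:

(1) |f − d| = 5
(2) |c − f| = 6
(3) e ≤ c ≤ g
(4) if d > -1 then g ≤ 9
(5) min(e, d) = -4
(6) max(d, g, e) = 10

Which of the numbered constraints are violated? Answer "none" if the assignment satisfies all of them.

Violated: 4.

(1) |6 − 1| = 5  yes
(2) |0 − 6| = 6  yes
(3) values -4 ≤ 0 ≤ 10  yes
(4) d = 1 > -1, so we need g ≤ 9; but g = 10 > 9  no
(5) min(-4, 1) = -4  yes
(6) max(1, 10, -4) = 10  yes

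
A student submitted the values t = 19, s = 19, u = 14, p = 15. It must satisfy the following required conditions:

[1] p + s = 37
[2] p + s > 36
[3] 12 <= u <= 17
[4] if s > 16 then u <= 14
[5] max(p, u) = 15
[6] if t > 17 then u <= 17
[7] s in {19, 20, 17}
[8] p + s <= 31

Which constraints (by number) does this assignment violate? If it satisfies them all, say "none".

Violated: 1, 2, 8.

[1] p + s = 15 + 19 = 34, not 37  false
[2] p + s = 15 + 19 = 34; 34 ≤ 36, bound 36 not met  false
[3] u = 14 lies in [12, 17]  true
[4] s = 19 > 16, so we need u ≤ 14; u = 14 ≤ 14  true
[5] max(15, 14) = 15  true
[6] t = 19 > 17, so we need u ≤ 17; u = 14 ≤ 17  true
[7] s = 19 is in {19, 20, 17}  true
[8] p + s = 15 + 19 = 34; 34 > 31, bound 31 not met  false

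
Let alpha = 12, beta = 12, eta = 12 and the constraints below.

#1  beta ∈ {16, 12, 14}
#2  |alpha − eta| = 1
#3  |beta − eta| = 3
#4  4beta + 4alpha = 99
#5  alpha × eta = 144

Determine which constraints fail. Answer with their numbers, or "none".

#1 beta = 12 is in {16, 12, 14} — OK.
#2 |12 − 12| = 0, not 1 — violated.
#3 |12 − 12| = 0, not 3 — violated.
#4 4beta + 4alpha = 4(12) + 4(12) = 96, not 99 — violated.
#5 alpha × eta = 12 × 12 = 144 — OK.

The assignment fails constraints 2, 3, and 4.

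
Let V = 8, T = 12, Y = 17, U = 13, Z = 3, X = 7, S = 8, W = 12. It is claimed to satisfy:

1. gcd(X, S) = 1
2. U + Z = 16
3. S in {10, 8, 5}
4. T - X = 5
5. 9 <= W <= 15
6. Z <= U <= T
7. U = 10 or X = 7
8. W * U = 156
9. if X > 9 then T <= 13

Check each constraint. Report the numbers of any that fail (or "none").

No — constraint 6 is not satisfied.

1. gcd(7, 8) = 1  yes
2. U + Z = 13 + 3 = 16  yes
3. S = 8 is in {10, 8, 5}  yes
4. T - X = 12 - 7 = 5  yes
5. W = 12 lies in [9, 15]  yes
6. values 3, 13, 12; U = 13 is not <= T = 12  no
7. U = 13 ≠ 10, but X = 7 = 7 (second disjunct)  yes
8. W * U = 12 * 13 = 156  yes
9. X = 7, not > 9; antecedent false, conditional vacuously true  yes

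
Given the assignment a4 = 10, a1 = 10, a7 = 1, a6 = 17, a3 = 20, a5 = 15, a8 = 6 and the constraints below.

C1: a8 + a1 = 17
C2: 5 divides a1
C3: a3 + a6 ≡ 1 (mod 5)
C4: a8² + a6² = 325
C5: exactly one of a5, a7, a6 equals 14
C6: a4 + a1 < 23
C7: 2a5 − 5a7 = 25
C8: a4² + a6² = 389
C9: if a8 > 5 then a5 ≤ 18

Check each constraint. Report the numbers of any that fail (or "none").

Constraints 1, 3, 5 do not hold.

C1: a8 + a1 = 6 + 10 = 16, not 17  ✘
C2: 10 / 5 = 2, so 5 divides 10  ✔
C3: a3 + a6 = 37; 37 mod 5 = 2, not 1  ✘
C4: a8² + a6² = 6² + 17² = 36 + 289 = 325  ✔
C5: a5=15, a7=1, a6=17; 0 of them equal 14, not exactly one  ✘
C6: a4 + a1 = 10 + 10 = 20; 20 < 23  ✔
C7: 2a5 − 5a7 = 2(15) − 5(1) = 25  ✔
C8: a4² + a6² = 10² + 17² = 100 + 289 = 389  ✔
C9: a8 = 6 > 5, so we need a5 ≤ 18; a5 = 15 ≤ 18  ✔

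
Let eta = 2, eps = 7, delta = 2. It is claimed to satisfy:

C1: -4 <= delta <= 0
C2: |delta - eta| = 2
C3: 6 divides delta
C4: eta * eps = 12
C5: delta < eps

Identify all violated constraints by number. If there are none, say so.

The assignment fails constraints 1, 2, 3, 4.

C1: delta = 2 is outside [-4, 0]  no
C2: |2 - 2| = 0, not 2  no
C3: 2 = 6*0 + 2, so 6 does not divide 2  no
C4: eta * eps = 2 * 7 = 14, not 12  no
C5: delta = 2, eps = 7; 2 < 7  yes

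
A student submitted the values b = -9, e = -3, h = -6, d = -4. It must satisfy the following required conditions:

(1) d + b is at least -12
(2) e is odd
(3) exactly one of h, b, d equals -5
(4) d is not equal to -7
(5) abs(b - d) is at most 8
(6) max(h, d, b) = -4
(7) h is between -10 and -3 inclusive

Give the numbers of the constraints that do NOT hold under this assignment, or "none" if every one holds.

No — constraints 1 and 3 are not satisfied.

(1) d + b = -4 + (-9) = -13; -13 < -12, bound -12 not met — violated.
(2) e = -3 is odd — satisfied.
(3) h=-6, b=-9, d=-4; 0 of them equal -5, not exactly one — violated.
(4) d = -4, and -4 ≠ -7 — satisfied.
(5) abs(-9 - (-4)) = 5; 5 ≤ 8 — satisfied.
(6) max(-6, -4, -9) = -4 — satisfied.
(7) h = -6 lies in [-10, -3] — satisfied.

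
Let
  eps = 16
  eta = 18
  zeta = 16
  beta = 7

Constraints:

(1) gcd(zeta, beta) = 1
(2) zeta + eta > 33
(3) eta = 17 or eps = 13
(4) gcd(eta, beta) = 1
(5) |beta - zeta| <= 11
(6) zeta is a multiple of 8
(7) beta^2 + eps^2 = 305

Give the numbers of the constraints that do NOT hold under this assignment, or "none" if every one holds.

(1) gcd(16, 7) = 1  ✓
(2) zeta + eta = 16 + 18 = 34; 34 > 33  ✓
(3) eta = 18 ≠ 17 and eps = 16 ≠ 13; both disjuncts false  ✗
(4) gcd(18, 7) = 1  ✓
(5) |7 - 16| = 9; 9 ≤ 11  ✓
(6) 16 / 8 = 2, so 8 divides 16  ✓
(7) beta^2 + eps^2 = 7^2 + 16^2 = 49 + 256 = 305  ✓

The assignment fails constraint 3.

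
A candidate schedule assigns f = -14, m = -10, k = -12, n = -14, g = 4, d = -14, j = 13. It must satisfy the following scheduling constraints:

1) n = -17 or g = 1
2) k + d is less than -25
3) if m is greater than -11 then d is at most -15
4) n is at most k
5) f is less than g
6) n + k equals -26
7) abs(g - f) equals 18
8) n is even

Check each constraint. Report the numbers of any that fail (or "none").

Violated: 1, 3.

1) n = -14 ≠ -17 and g = 4 ≠ 1; both disjuncts false  ✘
2) k + d = -12 + (-14) = -26; -26 < -25  ✔
3) m = -10 > -11, so we need d ≤ -15; but d = -14 > -15  ✘
4) n = -14, k = -12; -14 ≤ -12  ✔
5) f = -14, g = 4; -14 < 4  ✔
6) n + k = -14 + (-12) = -26  ✔
7) abs(4 - (-14)) = 18  ✔
8) n = -14 is even  ✔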